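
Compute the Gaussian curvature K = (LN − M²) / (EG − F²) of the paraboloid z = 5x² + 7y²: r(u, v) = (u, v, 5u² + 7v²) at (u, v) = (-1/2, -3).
K = 7/160205

Coefficients of the first fundamental form: E = 100*u^2 + 1, F = 140*u*v, G = 196*v^2 + 1.
Coefficients of the second fundamental form: L = 10/sqrt(100*u^2 + 196*v^2 + 1), M = 0, N = 14/sqrt(100*u^2 + 196*v^2 + 1).
Assemble K = (LN − M²)/(EG − F²) = 140/(10000*u^4 + 39200*u^2*v^2 + 200*u^2 + 38416*v^4 + 392*v^2 + 1). At (u, v) = (-1/2, -3): K = 7/160205.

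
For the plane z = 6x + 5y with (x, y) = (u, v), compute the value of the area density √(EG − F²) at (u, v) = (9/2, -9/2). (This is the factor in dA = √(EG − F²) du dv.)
√(EG − F²)|_{(9/2, -9/2)} = sqrt(62)

E = 37, F = 30, G = 26, so EG − F² = 62. Taking the positive square root: √(EG − F²) = sqrt(62). At (u, v) = (9/2, -9/2): sqrt(62).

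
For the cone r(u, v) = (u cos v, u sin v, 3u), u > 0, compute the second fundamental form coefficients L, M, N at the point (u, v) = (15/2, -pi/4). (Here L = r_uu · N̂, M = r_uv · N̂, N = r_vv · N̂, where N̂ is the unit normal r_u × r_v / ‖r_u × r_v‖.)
L = 0;  M = 0;  N = 9*sqrt(10)/4

Compute the unit normal N̂(u, v) = (-3*sqrt(10)*u*cos(v)/(10*Abs(u)), -3*sqrt(10)*u*sin(v)/(10*Abs(u)), sqrt(10)*u/(10*Abs(u))), and the second partials r_uu, r_uv, r_vv. Take dot products:
  L(u, v) = r_uu · N̂ = 0,
  M(u, v) = r_uv · N̂ = 0,
  N(u, v) = r_vv · N̂ = 3*sqrt(10)*u^2/(10*Abs(u)).
Evaluating at (u, v) = (15/2, -pi/4):
  L = 0, M = 0, N = 9*sqrt(10)/4.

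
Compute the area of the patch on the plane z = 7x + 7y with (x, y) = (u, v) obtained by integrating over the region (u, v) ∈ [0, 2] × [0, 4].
Area = 24*sqrt(11)

Area = ∫∫ √(EG − F²) du dv with √(EG − F²) = 3*sqrt(11). Integrating over [0, 2] × [0, 4] gives 24*sqrt(11).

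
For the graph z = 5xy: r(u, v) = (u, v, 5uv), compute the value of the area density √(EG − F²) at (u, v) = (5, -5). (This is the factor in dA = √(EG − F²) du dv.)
√(EG − F²)|_{(5, -5)} = 3*sqrt(139)

E = 25*v^2 + 1, F = 25*u*v, G = 25*u^2 + 1, so EG − F² = 25*u^2 + 25*v^2 + 1. Taking the positive square root: √(EG − F²) = sqrt(25*u^2 + 25*v^2 + 1). At (u, v) = (5, -5): 3*sqrt(139).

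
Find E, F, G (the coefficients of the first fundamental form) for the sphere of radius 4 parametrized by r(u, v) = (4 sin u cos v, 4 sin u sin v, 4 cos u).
E = 16;  F = 0;  G = 16*sin(u)^2

Compute partials: r_u = (4*cos(u)*cos(v), 4*sin(v)*cos(u), -4*sin(u)), r_v = (-4*sin(u)*sin(v), 4*sin(u)*cos(v), 0). Then
  E = r_u · r_u = 16,
  F = r_u · r_v = 0,
  G = r_v · r_v = 16*sin(u)^2.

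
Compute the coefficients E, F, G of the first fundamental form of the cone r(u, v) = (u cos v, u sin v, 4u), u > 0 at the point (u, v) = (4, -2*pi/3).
E = 17;  F = 0;  G = 16

Partials: r_u = (cos(v), sin(v), 4), r_v = (-u*sin(v), u*cos(v), 0). As functions of (u, v):
  E = r_u · r_u = 17,
  F = r_u · r_v = 0,
  G = r_v · r_v = u^2.
Evaluating at (u, v) = (4, -2*pi/3): E = 17, F = 0, G = 16.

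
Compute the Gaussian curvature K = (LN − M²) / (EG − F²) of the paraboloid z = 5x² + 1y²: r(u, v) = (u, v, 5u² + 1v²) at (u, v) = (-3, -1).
K = 4/163805

Coefficients of the first fundamental form: E = 100*u^2 + 1, F = 20*u*v, G = 4*v^2 + 1.
Coefficients of the second fundamental form: L = 10/sqrt(100*u^2 + 4*v^2 + 1), M = 0, N = 2/sqrt(100*u^2 + 4*v^2 + 1).
Assemble K = (LN − M²)/(EG − F²) = 20/(10000*u^4 + 800*u^2*v^2 + 200*u^2 + 16*v^4 + 8*v^2 + 1). At (u, v) = (-3, -1): K = 4/163805.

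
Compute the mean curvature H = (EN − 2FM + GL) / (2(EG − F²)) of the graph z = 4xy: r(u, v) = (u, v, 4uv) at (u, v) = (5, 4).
H = -1280*sqrt(73)/143883

With E = 16*v^2 + 1, F = 16*u*v, G = 16*u^2 + 1, L = 0, M = 4/sqrt(16*u^2 + 16*v^2 + 1), N = 0, assemble
  H = (EN − 2FM + GL) / (2(EG − F²)) = -64*u*v/(16*u^2 + 16*v^2 + 1)^(3/2).
At (u, v) = (5, 4): H = -1280*sqrt(73)/143883.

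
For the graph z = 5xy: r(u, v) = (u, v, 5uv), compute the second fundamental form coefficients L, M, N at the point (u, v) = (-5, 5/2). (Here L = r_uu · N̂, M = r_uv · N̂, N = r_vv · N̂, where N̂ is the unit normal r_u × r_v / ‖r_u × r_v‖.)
L = 0;  M = 10*sqrt(3129)/3129;  N = 0

Compute the unit normal N̂(u, v) = (-5*v/sqrt(25*u^2 + 25*v^2 + 1), -5*u/sqrt(25*u^2 + 25*v^2 + 1), 1/sqrt(25*u^2 + 25*v^2 + 1)), and the second partials r_uu, r_uv, r_vv. Take dot products:
  L(u, v) = r_uu · N̂ = 0,
  M(u, v) = r_uv · N̂ = 5/sqrt(25*u^2 + 25*v^2 + 1),
  N(u, v) = r_vv · N̂ = 0.
Evaluating at (u, v) = (-5, 5/2):
  L = 0, M = 10*sqrt(3129)/3129, N = 0.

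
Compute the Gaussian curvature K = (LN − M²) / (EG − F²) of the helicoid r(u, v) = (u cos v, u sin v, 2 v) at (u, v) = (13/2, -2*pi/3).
K = -64/34225

Coefficients of the first fundamental form: E = 1, F = 0, G = u^2 + 4.
Coefficients of the second fundamental form: L = 0, M = -2/sqrt(u^2 + 4), N = 0.
Assemble K = (LN − M²)/(EG − F²) = -4/(u^2 + 4)^2. At (u, v) = (13/2, -2*pi/3): K = -64/34225.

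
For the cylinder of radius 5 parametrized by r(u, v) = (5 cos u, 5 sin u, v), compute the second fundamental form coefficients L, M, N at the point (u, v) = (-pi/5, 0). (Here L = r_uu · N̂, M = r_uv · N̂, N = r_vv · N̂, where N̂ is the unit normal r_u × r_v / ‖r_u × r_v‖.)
L = -5;  M = 0;  N = 0

Compute the unit normal N̂(u, v) = (cos(u), sin(u), 0), and the second partials r_uu, r_uv, r_vv. Take dot products:
  L(u, v) = r_uu · N̂ = -5,
  M(u, v) = r_uv · N̂ = 0,
  N(u, v) = r_vv · N̂ = 0.
Evaluating at (u, v) = (-pi/5, 0):
  L = -5, M = 0, N = 0.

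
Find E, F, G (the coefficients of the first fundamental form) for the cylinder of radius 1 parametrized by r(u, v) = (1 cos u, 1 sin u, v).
E = 1;  F = 0;  G = 1

Compute partials: r_u = (-sin(u), cos(u), 0), r_v = (0, 0, 1). Then
  E = r_u · r_u = 1,
  F = r_u · r_v = 0,
  G = r_v · r_v = 1.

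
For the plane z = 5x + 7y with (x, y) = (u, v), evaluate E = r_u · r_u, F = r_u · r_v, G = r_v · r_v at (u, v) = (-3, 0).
E = 26;  F = 35;  G = 50

Partials: r_u = (1, 0, 5), r_v = (0, 1, 7). As functions of (u, v):
  E = r_u · r_u = 26,
  F = r_u · r_v = 35,
  G = r_v · r_v = 50.
Evaluating at (u, v) = (-3, 0): E = 26, F = 35, G = 50.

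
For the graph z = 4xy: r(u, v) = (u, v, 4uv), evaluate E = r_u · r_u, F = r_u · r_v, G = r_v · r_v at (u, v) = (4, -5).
E = 401;  F = -320;  G = 257

Partials: r_u = (1, 0, 4*v), r_v = (0, 1, 4*u). As functions of (u, v):
  E = r_u · r_u = 16*v^2 + 1,
  F = r_u · r_v = 16*u*v,
  G = r_v · r_v = 16*u^2 + 1.
Evaluating at (u, v) = (4, -5): E = 401, F = -320, G = 257.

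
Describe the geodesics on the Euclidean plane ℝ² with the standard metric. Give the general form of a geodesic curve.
Geodesics on the plane are straight lines (in the standard parametrization, α(t) = p + t · v with p, v ∈ ℝ²).

The geodesic equation on the plane reduces to α̈ = 0 (Christoffel symbols vanish in Cartesian coordinates), so α(t) = p + t · v. Geodesics are exactly straight lines.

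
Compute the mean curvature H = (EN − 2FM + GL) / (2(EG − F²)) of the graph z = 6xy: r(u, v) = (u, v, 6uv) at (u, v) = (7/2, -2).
H = 378*sqrt(586)/85849

With E = 36*v^2 + 1, F = 36*u*v, G = 36*u^2 + 1, L = 0, M = 6/sqrt(36*u^2 + 36*v^2 + 1), N = 0, assemble
  H = (EN − 2FM + GL) / (2(EG − F²)) = -216*u*v/(36*u^2 + 36*v^2 + 1)^(3/2).
At (u, v) = (7/2, -2): H = 378*sqrt(586)/85849.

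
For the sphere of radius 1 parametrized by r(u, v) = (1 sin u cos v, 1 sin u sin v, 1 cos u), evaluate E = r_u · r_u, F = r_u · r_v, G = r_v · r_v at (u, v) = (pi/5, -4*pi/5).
E = 1;  F = 0;  G = 5/8 - sqrt(5)/8

Partials: r_u = (cos(u)*cos(v), sin(v)*cos(u), -sin(u)), r_v = (-sin(u)*sin(v), sin(u)*cos(v), 0). As functions of (u, v):
  E = r_u · r_u = 1,
  F = r_u · r_v = 0,
  G = r_v · r_v = sin(u)^2.
Evaluating at (u, v) = (pi/5, -4*pi/5): E = 1, F = 0, G = 5/8 - sqrt(5)/8.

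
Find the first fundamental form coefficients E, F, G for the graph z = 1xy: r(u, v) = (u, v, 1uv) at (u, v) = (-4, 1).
E = 2;  F = -4;  G = 17

Partials: r_u = (1, 0, v), r_v = (0, 1, u). As functions of (u, v):
  E = r_u · r_u = v^2 + 1,
  F = r_u · r_v = u*v,
  G = r_v · r_v = u^2 + 1.
Evaluating at (u, v) = (-4, 1): E = 2, F = -4, G = 17.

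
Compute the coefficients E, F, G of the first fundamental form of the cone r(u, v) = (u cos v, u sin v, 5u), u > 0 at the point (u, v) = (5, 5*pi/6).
E = 26;  F = 0;  G = 25

Partials: r_u = (cos(v), sin(v), 5), r_v = (-u*sin(v), u*cos(v), 0). As functions of (u, v):
  E = r_u · r_u = 26,
  F = r_u · r_v = 0,
  G = r_v · r_v = u^2.
Evaluating at (u, v) = (5, 5*pi/6): E = 26, F = 0, G = 25.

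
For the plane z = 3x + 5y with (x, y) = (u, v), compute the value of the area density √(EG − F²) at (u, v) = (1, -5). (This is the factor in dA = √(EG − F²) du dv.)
√(EG − F²)|_{(1, -5)} = sqrt(35)

E = 10, F = 15, G = 26, so EG − F² = 35. Taking the positive square root: √(EG − F²) = sqrt(35). At (u, v) = (1, -5): sqrt(35).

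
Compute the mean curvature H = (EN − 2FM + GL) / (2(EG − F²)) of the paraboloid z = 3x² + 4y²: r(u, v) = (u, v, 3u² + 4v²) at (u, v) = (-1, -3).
H = 1879*sqrt(613)/375769

With E = 36*u^2 + 1, F = 48*u*v, G = 64*v^2 + 1, L = 6/sqrt(36*u^2 + 64*v^2 + 1), M = 0, N = 8/sqrt(36*u^2 + 64*v^2 + 1), assemble
  H = (EN − 2FM + GL) / (2(EG − F²)) = (144*u^2 + 192*v^2 + 7)/(36*u^2 + 64*v^2 + 1)^(3/2).
At (u, v) = (-1, -3): H = 1879*sqrt(613)/375769.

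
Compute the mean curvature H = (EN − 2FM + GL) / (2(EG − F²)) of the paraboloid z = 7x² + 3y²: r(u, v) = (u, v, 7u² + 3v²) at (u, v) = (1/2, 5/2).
H = 1732*sqrt(11)/15125

With E = 196*u^2 + 1, F = 84*u*v, G = 36*v^2 + 1, L = 14/sqrt(196*u^2 + 36*v^2 + 1), M = 0, N = 6/sqrt(196*u^2 + 36*v^2 + 1), assemble
  H = (EN − 2FM + GL) / (2(EG − F²)) = 2*(294*u^2 + 126*v^2 + 5)/(196*u^2 + 36*v^2 + 1)^(3/2).
At (u, v) = (1/2, 5/2): H = 1732*sqrt(11)/15125.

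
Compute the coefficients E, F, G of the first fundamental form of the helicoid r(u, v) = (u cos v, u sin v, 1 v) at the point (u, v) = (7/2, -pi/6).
E = 1;  F = 0;  G = 53/4

Partials: r_u = (cos(v), sin(v), 0), r_v = (-u*sin(v), u*cos(v), 1). As functions of (u, v):
  E = r_u · r_u = 1,
  F = r_u · r_v = 0,
  G = r_v · r_v = u^2 + 1.
Evaluating at (u, v) = (7/2, -pi/6): E = 1, F = 0, G = 53/4.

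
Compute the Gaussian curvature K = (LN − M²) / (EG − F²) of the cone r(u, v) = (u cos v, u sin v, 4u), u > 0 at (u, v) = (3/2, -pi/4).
K = 0

Coefficients of the first fundamental form: E = 17, F = 0, G = u^2.
Coefficients of the second fundamental form: L = 0, M = 0, N = 4*sqrt(17)*u^2/(17*Abs(u)).
Assemble K = (LN − M²)/(EG − F²) = 0. At (u, v) = (3/2, -pi/4): K = 0.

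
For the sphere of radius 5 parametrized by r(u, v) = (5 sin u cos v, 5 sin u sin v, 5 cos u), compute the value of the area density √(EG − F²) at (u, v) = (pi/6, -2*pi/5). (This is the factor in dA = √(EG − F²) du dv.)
√(EG − F²)|_{(pi/6, -2*pi/5)} = 25/2

E = 25, F = 0, G = 25*sin(u)^2, so EG − F² = 625*sin(u)^2. Taking the positive square root: √(EG − F²) = 25*Abs(sin(u)). At (u, v) = (pi/6, -2*pi/5): 25/2.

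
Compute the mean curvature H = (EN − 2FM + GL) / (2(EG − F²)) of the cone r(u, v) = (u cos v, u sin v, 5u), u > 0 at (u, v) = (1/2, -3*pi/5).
H = 5*sqrt(26)/26

With E = 26, F = 0, G = u^2, L = 0, M = 0, N = 5*sqrt(26)*u^2/(26*Abs(u)), assemble
  H = (EN − 2FM + GL) / (2(EG − F²)) = 5*sqrt(26)/(52*Abs(u)).
At (u, v) = (1/2, -3*pi/5): H = 5*sqrt(26)/26.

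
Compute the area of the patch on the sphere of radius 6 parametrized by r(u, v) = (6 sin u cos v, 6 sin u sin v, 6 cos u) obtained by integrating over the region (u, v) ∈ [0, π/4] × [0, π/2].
Area = 9*pi*(2 - sqrt(2))

Area = ∫∫ √(EG − F²) du dv with √(EG − F²) = 36*Abs(sin(u)). Integrating over [0, π/4] × [0, π/2] gives 9*pi*(2 - sqrt(2)).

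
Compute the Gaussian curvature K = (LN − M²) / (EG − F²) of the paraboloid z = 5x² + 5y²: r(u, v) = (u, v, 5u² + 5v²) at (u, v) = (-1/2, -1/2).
K = 100/2601

Coefficients of the first fundamental form: E = 100*u^2 + 1, F = 100*u*v, G = 100*v^2 + 1.
Coefficients of the second fundamental form: L = 10/sqrt(100*u^2 + 100*v^2 + 1), M = 0, N = 10/sqrt(100*u^2 + 100*v^2 + 1).
Assemble K = (LN − M²)/(EG − F²) = 100/(10000*u^4 + 20000*u^2*v^2 + 200*u^2 + 10000*v^4 + 200*v^2 + 1). At (u, v) = (-1/2, -1/2): K = 100/2601.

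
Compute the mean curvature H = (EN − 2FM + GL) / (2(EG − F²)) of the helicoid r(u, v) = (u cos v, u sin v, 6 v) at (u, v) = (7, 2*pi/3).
H = 0

With E = 1, F = 0, G = u^2 + 36, L = 0, M = -6/sqrt(u^2 + 36), N = 0, assemble
  H = (EN − 2FM + GL) / (2(EG − F²)) = 0.
At (u, v) = (7, 2*pi/3): H = 0.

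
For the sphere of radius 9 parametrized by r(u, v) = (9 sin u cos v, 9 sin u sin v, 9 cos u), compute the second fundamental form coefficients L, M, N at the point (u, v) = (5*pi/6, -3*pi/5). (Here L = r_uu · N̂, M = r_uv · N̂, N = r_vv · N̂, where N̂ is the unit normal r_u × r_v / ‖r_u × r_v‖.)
L = -9;  M = 0;  N = -9/4

Compute the unit normal N̂(u, v) = (sin(u)^2*cos(v)/Abs(sin(u)), sin(u)^2*sin(v)/Abs(sin(u)), sin(2*u)/(2*Abs(sin(u)))), and the second partials r_uu, r_uv, r_vv. Take dot products:
  L(u, v) = r_uu · N̂ = -9*sin(u)/Abs(sin(u)),
  M(u, v) = r_uv · N̂ = 0,
  N(u, v) = r_vv · N̂ = -9*sin(u)^3/Abs(sin(u)).
Evaluating at (u, v) = (5*pi/6, -3*pi/5):
  L = -9, M = 0, N = -9/4.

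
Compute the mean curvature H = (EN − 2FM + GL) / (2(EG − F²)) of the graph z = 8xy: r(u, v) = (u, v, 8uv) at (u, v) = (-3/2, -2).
H = -1536*sqrt(401)/160801

With E = 64*v^2 + 1, F = 64*u*v, G = 64*u^2 + 1, L = 0, M = 8/sqrt(64*u^2 + 64*v^2 + 1), N = 0, assemble
  H = (EN − 2FM + GL) / (2(EG − F²)) = -512*u*v/(64*u^2 + 64*v^2 + 1)^(3/2).
At (u, v) = (-3/2, -2): H = -1536*sqrt(401)/160801.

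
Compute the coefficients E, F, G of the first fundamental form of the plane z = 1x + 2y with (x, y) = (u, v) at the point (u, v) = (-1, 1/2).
E = 2;  F = 2;  G = 5

Partials: r_u = (1, 0, 1), r_v = (0, 1, 2). As functions of (u, v):
  E = r_u · r_u = 2,
  F = r_u · r_v = 2,
  G = r_v · r_v = 5.
Evaluating at (u, v) = (-1, 1/2): E = 2, F = 2, G = 5.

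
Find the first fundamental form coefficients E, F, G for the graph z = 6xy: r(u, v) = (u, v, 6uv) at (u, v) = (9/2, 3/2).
E = 82;  F = 243;  G = 730

Partials: r_u = (1, 0, 6*v), r_v = (0, 1, 6*u). As functions of (u, v):
  E = r_u · r_u = 36*v^2 + 1,
  F = r_u · r_v = 36*u*v,
  G = r_v · r_v = 36*u^2 + 1.
Evaluating at (u, v) = (9/2, 3/2): E = 82, F = 243, G = 730.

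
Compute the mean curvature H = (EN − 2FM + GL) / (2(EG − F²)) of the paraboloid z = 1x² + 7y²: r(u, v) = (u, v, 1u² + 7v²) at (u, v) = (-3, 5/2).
H = 1485*sqrt(1262)/1592644

With E = 4*u^2 + 1, F = 28*u*v, G = 196*v^2 + 1, L = 2/sqrt(4*u^2 + 196*v^2 + 1), M = 0, N = 14/sqrt(4*u^2 + 196*v^2 + 1), assemble
  H = (EN − 2FM + GL) / (2(EG − F²)) = 4*(7*u^2 + 49*v^2 + 2)/(4*u^2 + 196*v^2 + 1)^(3/2).
At (u, v) = (-3, 5/2): H = 1485*sqrt(1262)/1592644.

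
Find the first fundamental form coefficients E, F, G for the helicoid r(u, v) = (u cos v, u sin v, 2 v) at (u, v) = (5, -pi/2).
E = 1;  F = 0;  G = 29

Partials: r_u = (cos(v), sin(v), 0), r_v = (-u*sin(v), u*cos(v), 2). As functions of (u, v):
  E = r_u · r_u = 1,
  F = r_u · r_v = 0,
  G = r_v · r_v = u^2 + 4.
Evaluating at (u, v) = (5, -pi/2): E = 1, F = 0, G = 29.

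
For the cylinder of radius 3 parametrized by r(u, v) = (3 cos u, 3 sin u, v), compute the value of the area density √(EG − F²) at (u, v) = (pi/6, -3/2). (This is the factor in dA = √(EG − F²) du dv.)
√(EG − F²)|_{(pi/6, -3/2)} = 3

E = 9, F = 0, G = 1, so EG − F² = 9. Taking the positive square root: √(EG − F²) = 3. At (u, v) = (pi/6, -3/2): 3.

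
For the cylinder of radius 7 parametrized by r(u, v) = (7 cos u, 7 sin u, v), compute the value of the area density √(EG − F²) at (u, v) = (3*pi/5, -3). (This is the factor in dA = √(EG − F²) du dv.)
√(EG − F²)|_{(3*pi/5, -3)} = 7

E = 49, F = 0, G = 1, so EG − F² = 49. Taking the positive square root: √(EG − F²) = 7. At (u, v) = (3*pi/5, -3): 7.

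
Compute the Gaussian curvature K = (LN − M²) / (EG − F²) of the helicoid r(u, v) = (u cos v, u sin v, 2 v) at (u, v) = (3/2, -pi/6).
K = -64/625

Coefficients of the first fundamental form: E = 1, F = 0, G = u^2 + 4.
Coefficients of the second fundamental form: L = 0, M = -2/sqrt(u^2 + 4), N = 0.
Assemble K = (LN − M²)/(EG − F²) = -4/(u^2 + 4)^2. At (u, v) = (3/2, -pi/6): K = -64/625.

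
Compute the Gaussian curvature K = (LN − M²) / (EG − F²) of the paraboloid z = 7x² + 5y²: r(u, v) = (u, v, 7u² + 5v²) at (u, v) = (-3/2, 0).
K = 35/48841

Coefficients of the first fundamental form: E = 196*u^2 + 1, F = 140*u*v, G = 100*v^2 + 1.
Coefficients of the second fundamental form: L = 14/sqrt(196*u^2 + 100*v^2 + 1), M = 0, N = 10/sqrt(196*u^2 + 100*v^2 + 1).
Assemble K = (LN − M²)/(EG − F²) = 140/(38416*u^4 + 39200*u^2*v^2 + 392*u^2 + 10000*v^4 + 200*v^2 + 1). At (u, v) = (-3/2, 0): K = 35/48841.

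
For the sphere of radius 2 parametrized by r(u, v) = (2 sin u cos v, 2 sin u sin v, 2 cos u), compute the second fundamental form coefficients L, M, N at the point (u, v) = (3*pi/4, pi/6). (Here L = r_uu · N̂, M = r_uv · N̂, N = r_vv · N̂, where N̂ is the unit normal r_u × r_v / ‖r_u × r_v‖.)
L = -2;  M = 0;  N = -1

Compute the unit normal N̂(u, v) = (sin(u)^2*cos(v)/Abs(sin(u)), sin(u)^2*sin(v)/Abs(sin(u)), sin(2*u)/(2*Abs(sin(u)))), and the second partials r_uu, r_uv, r_vv. Take dot products:
  L(u, v) = r_uu · N̂ = -2*sin(u)/Abs(sin(u)),
  M(u, v) = r_uv · N̂ = 0,
  N(u, v) = r_vv · N̂ = -2*sin(u)^3/Abs(sin(u)).
Evaluating at (u, v) = (3*pi/4, pi/6):
  L = -2, M = 0, N = -1.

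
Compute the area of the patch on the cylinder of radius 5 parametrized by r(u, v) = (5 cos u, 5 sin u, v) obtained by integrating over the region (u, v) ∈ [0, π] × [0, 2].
Area = 10*pi

Area = ∫∫ √(EG − F²) du dv with √(EG − F²) = 5. Integrating over [0, π] × [0, 2] gives 10*pi.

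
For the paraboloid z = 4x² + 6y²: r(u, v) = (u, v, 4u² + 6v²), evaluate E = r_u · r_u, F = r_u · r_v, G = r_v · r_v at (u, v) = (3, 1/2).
E = 577;  F = 144;  G = 37

Partials: r_u = (1, 0, 8*u), r_v = (0, 1, 12*v). As functions of (u, v):
  E = r_u · r_u = 64*u^2 + 1,
  F = r_u · r_v = 96*u*v,
  G = r_v · r_v = 144*v^2 + 1.
Evaluating at (u, v) = (3, 1/2): E = 577, F = 144, G = 37.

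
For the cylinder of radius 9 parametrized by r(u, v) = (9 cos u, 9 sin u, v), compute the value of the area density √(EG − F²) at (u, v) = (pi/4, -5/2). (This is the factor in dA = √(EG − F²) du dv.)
√(EG − F²)|_{(pi/4, -5/2)} = 9

E = 81, F = 0, G = 1, so EG − F² = 81. Taking the positive square root: √(EG − F²) = 9. At (u, v) = (pi/4, -5/2): 9.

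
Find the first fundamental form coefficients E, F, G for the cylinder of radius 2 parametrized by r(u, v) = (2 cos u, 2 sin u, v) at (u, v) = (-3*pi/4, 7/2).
E = 4;  F = 0;  G = 1

Partials: r_u = (-2*sin(u), 2*cos(u), 0), r_v = (0, 0, 1). As functions of (u, v):
  E = r_u · r_u = 4,
  F = r_u · r_v = 0,
  G = r_v · r_v = 1.
Evaluating at (u, v) = (-3*pi/4, 7/2): E = 4, F = 0, G = 1.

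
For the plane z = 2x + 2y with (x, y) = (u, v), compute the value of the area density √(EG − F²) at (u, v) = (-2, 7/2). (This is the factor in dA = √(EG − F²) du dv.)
√(EG − F²)|_{(-2, 7/2)} = 3

E = 5, F = 4, G = 5, so EG − F² = 9. Taking the positive square root: √(EG − F²) = 3. At (u, v) = (-2, 7/2): 3.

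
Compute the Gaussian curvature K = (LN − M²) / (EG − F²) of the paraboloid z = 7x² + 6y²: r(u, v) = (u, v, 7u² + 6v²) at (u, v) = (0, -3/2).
K = 168/105625

Coefficients of the first fundamental form: E = 196*u^2 + 1, F = 168*u*v, G = 144*v^2 + 1.
Coefficients of the second fundamental form: L = 14/sqrt(196*u^2 + 144*v^2 + 1), M = 0, N = 12/sqrt(196*u^2 + 144*v^2 + 1).
Assemble K = (LN − M²)/(EG − F²) = 168/(38416*u^4 + 56448*u^2*v^2 + 392*u^2 + 20736*v^4 + 288*v^2 + 1). At (u, v) = (0, -3/2): K = 168/105625.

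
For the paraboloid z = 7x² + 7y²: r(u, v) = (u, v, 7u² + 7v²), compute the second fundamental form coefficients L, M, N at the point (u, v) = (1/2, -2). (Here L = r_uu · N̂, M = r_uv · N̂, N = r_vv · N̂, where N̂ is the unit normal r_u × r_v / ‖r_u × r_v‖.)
L = 7*sqrt(834)/417;  M = 0;  N = 7*sqrt(834)/417

Compute the unit normal N̂(u, v) = (-14*u/sqrt(196*u^2 + 196*v^2 + 1), -14*v/sqrt(196*u^2 + 196*v^2 + 1), 1/sqrt(196*u^2 + 196*v^2 + 1)), and the second partials r_uu, r_uv, r_vv. Take dot products:
  L(u, v) = r_uu · N̂ = 14/sqrt(196*u^2 + 196*v^2 + 1),
  M(u, v) = r_uv · N̂ = 0,
  N(u, v) = r_vv · N̂ = 14/sqrt(196*u^2 + 196*v^2 + 1).
Evaluating at (u, v) = (1/2, -2):
  L = 7*sqrt(834)/417, M = 0, N = 7*sqrt(834)/417.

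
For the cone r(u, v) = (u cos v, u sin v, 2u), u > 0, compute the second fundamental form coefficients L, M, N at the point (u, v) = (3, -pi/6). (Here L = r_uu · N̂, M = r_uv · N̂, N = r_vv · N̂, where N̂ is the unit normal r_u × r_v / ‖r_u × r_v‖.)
L = 0;  M = 0;  N = 6*sqrt(5)/5

Compute the unit normal N̂(u, v) = (-2*sqrt(5)*u*cos(v)/(5*Abs(u)), -2*sqrt(5)*u*sin(v)/(5*Abs(u)), sqrt(5)*u/(5*Abs(u))), and the second partials r_uu, r_uv, r_vv. Take dot products:
  L(u, v) = r_uu · N̂ = 0,
  M(u, v) = r_uv · N̂ = 0,
  N(u, v) = r_vv · N̂ = 2*sqrt(5)*u^2/(5*Abs(u)).
Evaluating at (u, v) = (3, -pi/6):
  L = 0, M = 0, N = 6*sqrt(5)/5.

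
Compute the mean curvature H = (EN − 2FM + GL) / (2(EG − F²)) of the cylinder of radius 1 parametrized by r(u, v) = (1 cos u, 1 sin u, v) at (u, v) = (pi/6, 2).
H = -1/2

With E = 1, F = 0, G = 1, L = -1, M = 0, N = 0, assemble
  H = (EN − 2FM + GL) / (2(EG − F²)) = -1/2.
At (u, v) = (pi/6, 2): H = -1/2.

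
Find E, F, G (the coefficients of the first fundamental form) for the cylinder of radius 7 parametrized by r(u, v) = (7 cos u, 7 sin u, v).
E = 49;  F = 0;  G = 1

Compute partials: r_u = (-7*sin(u), 7*cos(u), 0), r_v = (0, 0, 1). Then
  E = r_u · r_u = 49,
  F = r_u · r_v = 0,
  G = r_v · r_v = 1.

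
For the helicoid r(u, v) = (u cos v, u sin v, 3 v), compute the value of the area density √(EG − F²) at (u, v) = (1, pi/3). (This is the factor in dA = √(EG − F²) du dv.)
√(EG − F²)|_{(1, pi/3)} = sqrt(10)

E = 1, F = 0, G = u^2 + 9, so EG − F² = u^2 + 9. Taking the positive square root: √(EG − F²) = sqrt(u^2 + 9). At (u, v) = (1, pi/3): sqrt(10).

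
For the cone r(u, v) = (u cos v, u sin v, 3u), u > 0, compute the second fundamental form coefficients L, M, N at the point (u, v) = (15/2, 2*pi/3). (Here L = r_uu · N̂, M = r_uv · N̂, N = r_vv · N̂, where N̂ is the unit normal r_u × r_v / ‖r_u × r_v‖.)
L = 0;  M = 0;  N = 9*sqrt(10)/4

Compute the unit normal N̂(u, v) = (-3*sqrt(10)*u*cos(v)/(10*Abs(u)), -3*sqrt(10)*u*sin(v)/(10*Abs(u)), sqrt(10)*u/(10*Abs(u))), and the second partials r_uu, r_uv, r_vv. Take dot products:
  L(u, v) = r_uu · N̂ = 0,
  M(u, v) = r_uv · N̂ = 0,
  N(u, v) = r_vv · N̂ = 3*sqrt(10)*u^2/(10*Abs(u)).
Evaluating at (u, v) = (15/2, 2*pi/3):
  L = 0, M = 0, N = 9*sqrt(10)/4.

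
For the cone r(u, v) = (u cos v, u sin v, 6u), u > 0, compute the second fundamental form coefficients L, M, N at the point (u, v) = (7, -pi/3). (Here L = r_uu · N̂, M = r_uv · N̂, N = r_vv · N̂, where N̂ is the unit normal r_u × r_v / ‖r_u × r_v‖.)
L = 0;  M = 0;  N = 42*sqrt(37)/37

Compute the unit normal N̂(u, v) = (-6*sqrt(37)*u*cos(v)/(37*Abs(u)), -6*sqrt(37)*u*sin(v)/(37*Abs(u)), sqrt(37)*u/(37*Abs(u))), and the second partials r_uu, r_uv, r_vv. Take dot products:
  L(u, v) = r_uu · N̂ = 0,
  M(u, v) = r_uv · N̂ = 0,
  N(u, v) = r_vv · N̂ = 6*sqrt(37)*u^2/(37*Abs(u)).
Evaluating at (u, v) = (7, -pi/3):
  L = 0, M = 0, N = 42*sqrt(37)/37.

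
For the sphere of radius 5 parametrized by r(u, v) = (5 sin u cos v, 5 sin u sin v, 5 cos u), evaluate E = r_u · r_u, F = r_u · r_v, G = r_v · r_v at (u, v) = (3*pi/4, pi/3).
E = 25;  F = 0;  G = 25/2

Partials: r_u = (5*cos(u)*cos(v), 5*sin(v)*cos(u), -5*sin(u)), r_v = (-5*sin(u)*sin(v), 5*sin(u)*cos(v), 0). As functions of (u, v):
  E = r_u · r_u = 25,
  F = r_u · r_v = 0,
  G = r_v · r_v = 25*sin(u)^2.
Evaluating at (u, v) = (3*pi/4, pi/3): E = 25, F = 0, G = 25/2.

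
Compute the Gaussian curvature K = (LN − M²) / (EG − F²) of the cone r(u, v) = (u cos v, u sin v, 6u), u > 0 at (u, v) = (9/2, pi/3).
K = 0

Coefficients of the first fundamental form: E = 37, F = 0, G = u^2.
Coefficients of the second fundamental form: L = 0, M = 0, N = 6*sqrt(37)*u^2/(37*Abs(u)).
Assemble K = (LN − M²)/(EG − F²) = 0. At (u, v) = (9/2, pi/3): K = 0.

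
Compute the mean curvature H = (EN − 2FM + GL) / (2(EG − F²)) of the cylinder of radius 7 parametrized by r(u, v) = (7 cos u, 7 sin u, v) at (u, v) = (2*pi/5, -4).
H = -1/14

With E = 49, F = 0, G = 1, L = -7, M = 0, N = 0, assemble
  H = (EN − 2FM + GL) / (2(EG − F²)) = -1/14.
At (u, v) = (2*pi/5, -4): H = -1/14.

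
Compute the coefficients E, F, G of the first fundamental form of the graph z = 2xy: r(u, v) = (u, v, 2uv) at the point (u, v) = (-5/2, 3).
E = 37;  F = -30;  G = 26

Partials: r_u = (1, 0, 2*v), r_v = (0, 1, 2*u). As functions of (u, v):
  E = r_u · r_u = 4*v^2 + 1,
  F = r_u · r_v = 4*u*v,
  G = r_v · r_v = 4*u^2 + 1.
Evaluating at (u, v) = (-5/2, 3): E = 37, F = -30, G = 26.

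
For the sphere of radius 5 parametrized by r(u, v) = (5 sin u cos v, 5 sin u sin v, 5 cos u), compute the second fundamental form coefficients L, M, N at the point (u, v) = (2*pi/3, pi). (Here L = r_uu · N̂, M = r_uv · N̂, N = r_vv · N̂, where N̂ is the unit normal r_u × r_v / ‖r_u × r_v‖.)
L = -5;  M = 0;  N = -15/4

Compute the unit normal N̂(u, v) = (sin(u)^2*cos(v)/Abs(sin(u)), sin(u)^2*sin(v)/Abs(sin(u)), sin(2*u)/(2*Abs(sin(u)))), and the second partials r_uu, r_uv, r_vv. Take dot products:
  L(u, v) = r_uu · N̂ = -5*sin(u)/Abs(sin(u)),
  M(u, v) = r_uv · N̂ = 0,
  N(u, v) = r_vv · N̂ = -5*sin(u)^3/Abs(sin(u)).
Evaluating at (u, v) = (2*pi/3, pi):
  L = -5, M = 0, N = -15/4.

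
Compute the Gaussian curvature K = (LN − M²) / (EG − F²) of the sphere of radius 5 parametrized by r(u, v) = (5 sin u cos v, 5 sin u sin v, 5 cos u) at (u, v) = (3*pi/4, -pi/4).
K = 1/25

Coefficients of the first fundamental form: E = 25, F = 0, G = 25*sin(u)^2.
Coefficients of the second fundamental form: L = -5*sin(u)/Abs(sin(u)), M = 0, N = -5*sin(u)^3/Abs(sin(u)).
Assemble K = (LN − M²)/(EG − F²) = 1/25. At (u, v) = (3*pi/4, -pi/4): K = 1/25.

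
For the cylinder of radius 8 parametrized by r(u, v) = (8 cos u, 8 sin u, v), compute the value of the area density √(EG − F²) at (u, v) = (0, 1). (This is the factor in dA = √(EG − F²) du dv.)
√(EG − F²)|_{(0, 1)} = 8

E = 64, F = 0, G = 1, so EG − F² = 64. Taking the positive square root: √(EG − F²) = 8. At (u, v) = (0, 1): 8.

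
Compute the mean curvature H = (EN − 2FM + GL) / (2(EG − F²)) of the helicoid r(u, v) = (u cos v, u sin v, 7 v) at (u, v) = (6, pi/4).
H = 0

With E = 1, F = 0, G = u^2 + 49, L = 0, M = -7/sqrt(u^2 + 49), N = 0, assemble
  H = (EN − 2FM + GL) / (2(EG − F²)) = 0.
At (u, v) = (6, pi/4): H = 0.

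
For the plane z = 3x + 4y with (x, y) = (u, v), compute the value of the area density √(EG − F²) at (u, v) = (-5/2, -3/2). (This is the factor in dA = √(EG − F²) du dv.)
√(EG − F²)|_{(-5/2, -3/2)} = sqrt(26)

E = 10, F = 12, G = 17, so EG − F² = 26. Taking the positive square root: √(EG − F²) = sqrt(26). At (u, v) = (-5/2, -3/2): sqrt(26).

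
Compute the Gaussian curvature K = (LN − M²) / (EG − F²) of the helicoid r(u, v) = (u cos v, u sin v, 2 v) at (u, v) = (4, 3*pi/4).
K = -1/100

Coefficients of the first fundamental form: E = 1, F = 0, G = u^2 + 4.
Coefficients of the second fundamental form: L = 0, M = -2/sqrt(u^2 + 4), N = 0.
Assemble K = (LN − M²)/(EG − F²) = -4/(u^2 + 4)^2. At (u, v) = (4, 3*pi/4): K = -1/100.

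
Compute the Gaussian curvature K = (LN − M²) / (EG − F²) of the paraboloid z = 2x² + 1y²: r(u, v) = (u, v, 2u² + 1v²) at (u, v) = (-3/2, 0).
K = 8/1369

Coefficients of the first fundamental form: E = 16*u^2 + 1, F = 8*u*v, G = 4*v^2 + 1.
Coefficients of the second fundamental form: L = 4/sqrt(16*u^2 + 4*v^2 + 1), M = 0, N = 2/sqrt(16*u^2 + 4*v^2 + 1).
Assemble K = (LN − M²)/(EG − F²) = 8/(256*u^4 + 128*u^2*v^2 + 32*u^2 + 16*v^4 + 8*v^2 + 1). At (u, v) = (-3/2, 0): K = 8/1369.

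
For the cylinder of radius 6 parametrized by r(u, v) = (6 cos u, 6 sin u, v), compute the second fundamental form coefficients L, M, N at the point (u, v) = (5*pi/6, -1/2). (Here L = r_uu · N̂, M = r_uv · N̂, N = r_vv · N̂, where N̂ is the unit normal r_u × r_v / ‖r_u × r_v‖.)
L = -6;  M = 0;  N = 0

Compute the unit normal N̂(u, v) = (cos(u), sin(u), 0), and the second partials r_uu, r_uv, r_vv. Take dot products:
  L(u, v) = r_uu · N̂ = -6,
  M(u, v) = r_uv · N̂ = 0,
  N(u, v) = r_vv · N̂ = 0.
Evaluating at (u, v) = (5*pi/6, -1/2):
  L = -6, M = 0, N = 0.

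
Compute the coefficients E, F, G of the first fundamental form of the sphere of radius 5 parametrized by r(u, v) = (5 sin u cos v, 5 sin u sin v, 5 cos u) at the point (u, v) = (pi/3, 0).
E = 25;  F = 0;  G = 75/4

Partials: r_u = (5*cos(u)*cos(v), 5*sin(v)*cos(u), -5*sin(u)), r_v = (-5*sin(u)*sin(v), 5*sin(u)*cos(v), 0). As functions of (u, v):
  E = r_u · r_u = 25,
  F = r_u · r_v = 0,
  G = r_v · r_v = 25*sin(u)^2.
Evaluating at (u, v) = (pi/3, 0): E = 25, F = 0, G = 75/4.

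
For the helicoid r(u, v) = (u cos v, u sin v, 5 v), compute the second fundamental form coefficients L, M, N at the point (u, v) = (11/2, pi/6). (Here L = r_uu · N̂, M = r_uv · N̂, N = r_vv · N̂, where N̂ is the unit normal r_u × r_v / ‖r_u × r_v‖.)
L = 0;  M = -10*sqrt(221)/221;  N = 0

Compute the unit normal N̂(u, v) = (5*sin(v)/sqrt(u^2 + 25), -5*cos(v)/sqrt(u^2 + 25), u/sqrt(u^2 + 25)), and the second partials r_uu, r_uv, r_vv. Take dot products:
  L(u, v) = r_uu · N̂ = 0,
  M(u, v) = r_uv · N̂ = -5/sqrt(u^2 + 25),
  N(u, v) = r_vv · N̂ = 0.
Evaluating at (u, v) = (11/2, pi/6):
  L = 0, M = -10*sqrt(221)/221, N = 0.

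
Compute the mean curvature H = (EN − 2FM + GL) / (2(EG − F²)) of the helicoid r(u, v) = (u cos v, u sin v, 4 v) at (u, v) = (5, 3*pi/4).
H = 0

With E = 1, F = 0, G = u^2 + 16, L = 0, M = -4/sqrt(u^2 + 16), N = 0, assemble
  H = (EN − 2FM + GL) / (2(EG − F²)) = 0.
At (u, v) = (5, 3*pi/4): H = 0.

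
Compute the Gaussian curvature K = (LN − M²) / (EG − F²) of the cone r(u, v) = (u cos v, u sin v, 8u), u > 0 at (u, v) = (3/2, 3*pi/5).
K = 0

Coefficients of the first fundamental form: E = 65, F = 0, G = u^2.
Coefficients of the second fundamental form: L = 0, M = 0, N = 8*sqrt(65)*u^2/(65*Abs(u)).
Assemble K = (LN − M²)/(EG − F²) = 0. At (u, v) = (3/2, 3*pi/5): K = 0.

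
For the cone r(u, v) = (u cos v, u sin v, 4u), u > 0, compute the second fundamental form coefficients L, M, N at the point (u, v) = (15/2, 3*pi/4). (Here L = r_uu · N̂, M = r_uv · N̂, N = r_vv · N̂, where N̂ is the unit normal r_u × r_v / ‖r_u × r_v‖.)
L = 0;  M = 0;  N = 30*sqrt(17)/17

Compute the unit normal N̂(u, v) = (-4*sqrt(17)*u*cos(v)/(17*Abs(u)), -4*sqrt(17)*u*sin(v)/(17*Abs(u)), sqrt(17)*u/(17*Abs(u))), and the second partials r_uu, r_uv, r_vv. Take dot products:
  L(u, v) = r_uu · N̂ = 0,
  M(u, v) = r_uv · N̂ = 0,
  N(u, v) = r_vv · N̂ = 4*sqrt(17)*u^2/(17*Abs(u)).
Evaluating at (u, v) = (15/2, 3*pi/4):
  L = 0, M = 0, N = 30*sqrt(17)/17.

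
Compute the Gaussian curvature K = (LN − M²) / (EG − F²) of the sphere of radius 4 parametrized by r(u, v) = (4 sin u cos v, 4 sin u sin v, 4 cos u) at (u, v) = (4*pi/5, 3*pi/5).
K = 1/16

Coefficients of the first fundamental form: E = 16, F = 0, G = 16*sin(u)^2.
Coefficients of the second fundamental form: L = -4*sin(u)/Abs(sin(u)), M = 0, N = -4*sin(u)^3/Abs(sin(u)).
Assemble K = (LN − M²)/(EG − F²) = 1/16. At (u, v) = (4*pi/5, 3*pi/5): K = 1/16.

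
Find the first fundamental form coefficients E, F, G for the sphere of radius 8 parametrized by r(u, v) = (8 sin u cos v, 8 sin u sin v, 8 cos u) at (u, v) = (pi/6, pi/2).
E = 64;  F = 0;  G = 16

Partials: r_u = (8*cos(u)*cos(v), 8*sin(v)*cos(u), -8*sin(u)), r_v = (-8*sin(u)*sin(v), 8*sin(u)*cos(v), 0). As functions of (u, v):
  E = r_u · r_u = 64,
  F = r_u · r_v = 0,
  G = r_v · r_v = 64*sin(u)^2.
Evaluating at (u, v) = (pi/6, pi/2): E = 64, F = 0, G = 16.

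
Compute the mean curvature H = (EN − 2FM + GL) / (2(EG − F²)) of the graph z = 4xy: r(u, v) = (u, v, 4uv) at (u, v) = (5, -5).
H = 1600*sqrt(89)/213867

With E = 16*v^2 + 1, F = 16*u*v, G = 16*u^2 + 1, L = 0, M = 4/sqrt(16*u^2 + 16*v^2 + 1), N = 0, assemble
  H = (EN − 2FM + GL) / (2(EG − F²)) = -64*u*v/(16*u^2 + 16*v^2 + 1)^(3/2).
At (u, v) = (5, -5): H = 1600*sqrt(89)/213867.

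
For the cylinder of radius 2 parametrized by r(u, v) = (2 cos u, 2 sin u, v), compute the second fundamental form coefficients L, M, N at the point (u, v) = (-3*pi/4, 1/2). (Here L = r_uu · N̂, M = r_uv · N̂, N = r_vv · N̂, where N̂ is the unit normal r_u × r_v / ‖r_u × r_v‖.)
L = -2;  M = 0;  N = 0

Compute the unit normal N̂(u, v) = (cos(u), sin(u), 0), and the second partials r_uu, r_uv, r_vv. Take dot products:
  L(u, v) = r_uu · N̂ = -2,
  M(u, v) = r_uv · N̂ = 0,
  N(u, v) = r_vv · N̂ = 0.
Evaluating at (u, v) = (-3*pi/4, 1/2):
  L = -2, M = 0, N = 0.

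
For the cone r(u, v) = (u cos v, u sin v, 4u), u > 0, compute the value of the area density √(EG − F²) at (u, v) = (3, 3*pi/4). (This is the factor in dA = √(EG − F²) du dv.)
√(EG − F²)|_{(3, 3*pi/4)} = 3*sqrt(17)

E = 17, F = 0, G = u^2, so EG − F² = 17*u^2. Taking the positive square root: √(EG − F²) = sqrt(17)*Abs(u). At (u, v) = (3, 3*pi/4): 3*sqrt(17).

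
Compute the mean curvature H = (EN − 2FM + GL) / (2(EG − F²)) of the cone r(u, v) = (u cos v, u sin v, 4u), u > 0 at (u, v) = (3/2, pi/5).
H = 4*sqrt(17)/51

With E = 17, F = 0, G = u^2, L = 0, M = 0, N = 4*sqrt(17)*u^2/(17*Abs(u)), assemble
  H = (EN − 2FM + GL) / (2(EG − F²)) = 2*sqrt(17)/(17*Abs(u)).
At (u, v) = (3/2, pi/5): H = 4*sqrt(17)/51.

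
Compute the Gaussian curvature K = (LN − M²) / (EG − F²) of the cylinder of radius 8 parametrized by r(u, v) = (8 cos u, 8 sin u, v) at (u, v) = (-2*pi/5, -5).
K = 0

Coefficients of the first fundamental form: E = 64, F = 0, G = 1.
Coefficients of the second fundamental form: L = -8, M = 0, N = 0.
Assemble K = (LN − M²)/(EG − F²) = 0. At (u, v) = (-2*pi/5, -5): K = 0.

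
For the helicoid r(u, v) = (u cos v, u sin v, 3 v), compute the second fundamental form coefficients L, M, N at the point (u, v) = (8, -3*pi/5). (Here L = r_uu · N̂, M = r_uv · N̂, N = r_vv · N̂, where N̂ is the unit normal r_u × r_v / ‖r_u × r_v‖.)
L = 0;  M = -3*sqrt(73)/73;  N = 0

Compute the unit normal N̂(u, v) = (3*sin(v)/sqrt(u^2 + 9), -3*cos(v)/sqrt(u^2 + 9), u/sqrt(u^2 + 9)), and the second partials r_uu, r_uv, r_vv. Take dot products:
  L(u, v) = r_uu · N̂ = 0,
  M(u, v) = r_uv · N̂ = -3/sqrt(u^2 + 9),
  N(u, v) = r_vv · N̂ = 0.
Evaluating at (u, v) = (8, -3*pi/5):
  L = 0, M = -3*sqrt(73)/73, N = 0.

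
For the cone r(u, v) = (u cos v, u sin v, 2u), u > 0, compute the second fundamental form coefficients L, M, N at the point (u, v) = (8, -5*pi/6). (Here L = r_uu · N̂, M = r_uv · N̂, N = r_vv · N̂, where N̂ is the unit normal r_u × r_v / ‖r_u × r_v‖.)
L = 0;  M = 0;  N = 16*sqrt(5)/5

Compute the unit normal N̂(u, v) = (-2*sqrt(5)*u*cos(v)/(5*Abs(u)), -2*sqrt(5)*u*sin(v)/(5*Abs(u)), sqrt(5)*u/(5*Abs(u))), and the second partials r_uu, r_uv, r_vv. Take dot products:
  L(u, v) = r_uu · N̂ = 0,
  M(u, v) = r_uv · N̂ = 0,
  N(u, v) = r_vv · N̂ = 2*sqrt(5)*u^2/(5*Abs(u)).
Evaluating at (u, v) = (8, -5*pi/6):
  L = 0, M = 0, N = 16*sqrt(5)/5.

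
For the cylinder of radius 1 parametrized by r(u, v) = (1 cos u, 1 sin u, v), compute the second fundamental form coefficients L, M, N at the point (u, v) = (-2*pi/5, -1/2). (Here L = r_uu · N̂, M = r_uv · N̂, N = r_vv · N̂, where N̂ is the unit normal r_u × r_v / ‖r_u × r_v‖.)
L = -1;  M = 0;  N = 0

Compute the unit normal N̂(u, v) = (cos(u), sin(u), 0), and the second partials r_uu, r_uv, r_vv. Take dot products:
  L(u, v) = r_uu · N̂ = -1,
  M(u, v) = r_uv · N̂ = 0,
  N(u, v) = r_vv · N̂ = 0.
Evaluating at (u, v) = (-2*pi/5, -1/2):
  L = -1, M = 0, N = 0.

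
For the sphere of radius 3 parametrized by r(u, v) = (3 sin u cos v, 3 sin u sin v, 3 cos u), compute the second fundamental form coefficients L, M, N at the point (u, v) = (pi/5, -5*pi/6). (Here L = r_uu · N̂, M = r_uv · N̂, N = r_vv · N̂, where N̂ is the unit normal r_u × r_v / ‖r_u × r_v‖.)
L = -3;  M = 0;  N = -15/8 + 3*sqrt(5)/8

Compute the unit normal N̂(u, v) = (sin(u)^2*cos(v)/Abs(sin(u)), sin(u)^2*sin(v)/Abs(sin(u)), sin(2*u)/(2*Abs(sin(u)))), and the second partials r_uu, r_uv, r_vv. Take dot products:
  L(u, v) = r_uu · N̂ = -3*sin(u)/Abs(sin(u)),
  M(u, v) = r_uv · N̂ = 0,
  N(u, v) = r_vv · N̂ = -3*sin(u)^3/Abs(sin(u)).
Evaluating at (u, v) = (pi/5, -5*pi/6):
  L = -3, M = 0, N = -15/8 + 3*sqrt(5)/8.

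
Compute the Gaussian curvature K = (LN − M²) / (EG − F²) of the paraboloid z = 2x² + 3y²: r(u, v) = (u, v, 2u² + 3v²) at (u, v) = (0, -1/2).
K = 6/25

Coefficients of the first fundamental form: E = 16*u^2 + 1, F = 24*u*v, G = 36*v^2 + 1.
Coefficients of the second fundamental form: L = 4/sqrt(16*u^2 + 36*v^2 + 1), M = 0, N = 6/sqrt(16*u^2 + 36*v^2 + 1).
Assemble K = (LN − M²)/(EG − F²) = 24/(256*u^4 + 1152*u^2*v^2 + 32*u^2 + 1296*v^4 + 72*v^2 + 1). At (u, v) = (0, -1/2): K = 6/25.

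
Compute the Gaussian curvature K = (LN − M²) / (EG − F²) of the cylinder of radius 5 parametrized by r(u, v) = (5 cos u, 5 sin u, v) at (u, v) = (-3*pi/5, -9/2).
K = 0

Coefficients of the first fundamental form: E = 25, F = 0, G = 1.
Coefficients of the second fundamental form: L = -5, M = 0, N = 0.
Assemble K = (LN − M²)/(EG − F²) = 0. At (u, v) = (-3*pi/5, -9/2): K = 0.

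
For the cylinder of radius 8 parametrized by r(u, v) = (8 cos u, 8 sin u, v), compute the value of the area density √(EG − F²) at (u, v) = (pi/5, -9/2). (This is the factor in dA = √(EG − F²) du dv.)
√(EG − F²)|_{(pi/5, -9/2)} = 8

E = 64, F = 0, G = 1, so EG − F² = 64. Taking the positive square root: √(EG − F²) = 8. At (u, v) = (pi/5, -9/2): 8.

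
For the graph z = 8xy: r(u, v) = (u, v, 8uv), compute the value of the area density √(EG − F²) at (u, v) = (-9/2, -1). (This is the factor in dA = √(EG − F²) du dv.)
√(EG − F²)|_{(-9/2, -1)} = sqrt(1361)

E = 64*v^2 + 1, F = 64*u*v, G = 64*u^2 + 1, so EG − F² = 64*u^2 + 64*v^2 + 1. Taking the positive square root: √(EG − F²) = sqrt(64*u^2 + 64*v^2 + 1). At (u, v) = (-9/2, -1): sqrt(1361).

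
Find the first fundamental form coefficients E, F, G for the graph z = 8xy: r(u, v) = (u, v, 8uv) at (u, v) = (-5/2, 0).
E = 1;  F = 0;  G = 401

Partials: r_u = (1, 0, 8*v), r_v = (0, 1, 8*u). As functions of (u, v):
  E = r_u · r_u = 64*v^2 + 1,
  F = r_u · r_v = 64*u*v,
  G = r_v · r_v = 64*u^2 + 1.
Evaluating at (u, v) = (-5/2, 0): E = 1, F = 0, G = 401.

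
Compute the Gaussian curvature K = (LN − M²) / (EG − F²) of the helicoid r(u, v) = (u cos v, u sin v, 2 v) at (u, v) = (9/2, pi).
K = -64/9409

Coefficients of the first fundamental form: E = 1, F = 0, G = u^2 + 4.
Coefficients of the second fundamental form: L = 0, M = -2/sqrt(u^2 + 4), N = 0.
Assemble K = (LN − M²)/(EG − F²) = -4/(u^2 + 4)^2. At (u, v) = (9/2, pi): K = -64/9409.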